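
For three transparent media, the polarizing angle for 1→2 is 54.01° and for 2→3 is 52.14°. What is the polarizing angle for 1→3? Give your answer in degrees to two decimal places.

n₂/n₁ = tan 54.01° = 1.3769 and n₃/n₂ = tan 52.14° = 1.2864.
n₃/n₁ = 1.7712. Then tan θ_B(1→3) = n₃/n₁, so θ_B(1→3) = arctan(1.7712) = 60.55°.

θ_B ≈ 60.55°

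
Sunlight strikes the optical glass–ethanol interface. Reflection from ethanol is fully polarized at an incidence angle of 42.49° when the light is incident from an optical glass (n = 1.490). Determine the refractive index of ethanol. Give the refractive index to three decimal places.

Full polarization of the reflected beam means tan θ_B = n₂/n₁, where n₁ is the incident medium (an optical glass).
n₂ = n₁ tan θ_B = 1.490 × tan 42.49° = 1.365.

n ≈ 1.365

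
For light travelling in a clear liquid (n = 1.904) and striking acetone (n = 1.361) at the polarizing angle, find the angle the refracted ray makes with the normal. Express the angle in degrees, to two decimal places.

θ_t ≈ 54.44°

θ_B = arctan(n₂/n₁) = arctan(1.361/1.904) = 35.56°.
At Brewster's angle the reflected and refracted rays are perpendicular, so θ_t = 90° − θ_B = 90° − 35.56° = 54.44°.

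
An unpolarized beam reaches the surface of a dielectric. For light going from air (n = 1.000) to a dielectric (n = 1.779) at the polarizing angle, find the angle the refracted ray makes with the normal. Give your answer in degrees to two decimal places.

tan θ_B = n₂/n₁ = 1.779/1.000 = 1.7790, so θ_B = 60.66°.
The refracted ray is perpendicular to the reflected ray, so θ_t = 90° − θ_B = 29.34°.

θ_t ≈ 29.34°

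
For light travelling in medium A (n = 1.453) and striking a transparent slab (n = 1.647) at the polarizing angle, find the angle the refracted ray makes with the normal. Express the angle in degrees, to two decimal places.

θ_t ≈ 41.42°

θ_B = arctan(n₂/n₁) = arctan(1.647/1.453) = 48.58°.
Since θ_B + θ_t = 90° at Brewster incidence, θ_t = 90° − 48.58° = 41.42°.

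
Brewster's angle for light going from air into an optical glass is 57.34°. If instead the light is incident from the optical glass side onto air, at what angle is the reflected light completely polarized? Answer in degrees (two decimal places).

θ_B' ≈ 32.66°

tan θ_B' = n₁/n₂ = 1/tan θ_B, so θ_B' = 90° − θ_B.
θ_B' = 90° − 57.34° = 32.66°.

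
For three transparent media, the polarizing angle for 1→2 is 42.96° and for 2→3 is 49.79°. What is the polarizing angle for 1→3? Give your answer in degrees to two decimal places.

tan θ_B(1→2) = n₂/n₁ = tan 42.96° = 0.9312.
tan θ_B(2→3) = n₃/n₂ = tan 49.79° = 1.1829.
Multiplying, n₃/n₁ = 0.9312 × 1.1829 = 1.1015, and θ_B(1→3) = arctan 1.1015 = 47.77°.

θ_B ≈ 47.77°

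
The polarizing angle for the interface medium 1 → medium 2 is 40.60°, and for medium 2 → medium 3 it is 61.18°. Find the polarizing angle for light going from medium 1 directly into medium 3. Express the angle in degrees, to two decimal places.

θ_B ≈ 57.30°

Each Brewster angle gives a ratio: n₂/n₁ = tan 40.60° = 0.8571, n₃/n₂ = tan 61.18° = 1.8175.
n₃/n₁ = 1.5578. Then tan θ_B(1→3) = n₃/n₁, so θ_B(1→3) = arctan(1.5578) = 57.30°.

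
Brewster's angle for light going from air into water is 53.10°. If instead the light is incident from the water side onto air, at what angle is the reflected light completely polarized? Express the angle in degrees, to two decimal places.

θ_B' ≈ 36.90°

tan θ_B' = n₁/n₂ = 1/tan θ_B, so θ_B' = 90° − θ_B.
θ_B' = 90° − 53.10° = 36.90°.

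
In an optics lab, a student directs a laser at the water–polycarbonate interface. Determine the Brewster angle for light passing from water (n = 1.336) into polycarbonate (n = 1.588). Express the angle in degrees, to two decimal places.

At Brewster's angle the reflected and refracted rays are perpendicular, which with Snell's law gives tan θ_B = n₂/n₁.
Brewster's condition: tan θ_B = n₂/n₁ = 1.588/1.336 = 1.1886.
θ_B = arctan(1.1886) = 49.93°.

θ_B ≈ 49.93°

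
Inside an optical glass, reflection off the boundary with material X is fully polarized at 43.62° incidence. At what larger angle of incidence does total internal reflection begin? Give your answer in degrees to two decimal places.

θ_c ≈ 72.36°

n₂/n₁ = tan 43.62° = 0.9530; the critical angle satisfies sin θ_c = n₂/n₁.
θ_c = arcsin(0.9530) = 72.36°.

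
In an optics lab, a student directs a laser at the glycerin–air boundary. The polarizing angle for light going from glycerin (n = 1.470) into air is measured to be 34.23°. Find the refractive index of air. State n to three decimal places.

n ≈ 1.000

At the polarizing angle, tan θ_B = n₂/n₁ with n₁ on the incident side (glycerin) and n₂ on the transmitted side (air).
n₂ = n₁ tan θ_B = 1.470 × tan 34.23° = 1.000.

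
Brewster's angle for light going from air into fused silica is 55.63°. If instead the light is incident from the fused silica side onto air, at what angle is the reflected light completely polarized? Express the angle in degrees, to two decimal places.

tan θ_B' = n₁/n₂ = 1/tan θ_B, so θ_B' = 90° − θ_B.
θ_B' = 90° − 55.63° = 34.37°.

θ_B' ≈ 34.37°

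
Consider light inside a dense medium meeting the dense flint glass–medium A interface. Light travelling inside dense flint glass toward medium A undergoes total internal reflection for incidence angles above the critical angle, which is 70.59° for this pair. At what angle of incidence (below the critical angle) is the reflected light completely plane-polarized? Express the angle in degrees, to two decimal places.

n₂/n₁ = sin θ_c = sin 70.59° = 0.9432.
tan θ_B equals the same ratio, so θ_B = arctan(0.9432) = 43.32°.

θ_B ≈ 43.32°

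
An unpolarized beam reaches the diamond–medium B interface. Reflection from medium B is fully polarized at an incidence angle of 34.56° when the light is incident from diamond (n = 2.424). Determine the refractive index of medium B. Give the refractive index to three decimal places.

Full polarization of the reflected beam means tan θ_B = n₂/n₁, where n₁ is the incident medium (diamond).
n₂ = n₁ tan θ_B = 2.424 × tan 34.56° = 1.670.

n ≈ 1.670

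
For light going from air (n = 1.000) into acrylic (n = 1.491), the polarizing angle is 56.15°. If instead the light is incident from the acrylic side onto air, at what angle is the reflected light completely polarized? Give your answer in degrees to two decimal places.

The two Brewster angles are complementary: θ_B' = 90° − θ_B = 90° − 56.15° = 33.85°.

θ_B' ≈ 33.85°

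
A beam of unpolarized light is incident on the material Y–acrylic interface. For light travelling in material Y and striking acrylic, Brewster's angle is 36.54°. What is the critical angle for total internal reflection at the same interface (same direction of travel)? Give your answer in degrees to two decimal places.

θ_c ≈ 47.82°

n₂/n₁ = tan 36.54° = 0.7410; the critical angle satisfies sin θ_c = n₂/n₁.
θ_c = arcsin(0.7410) = 47.82°.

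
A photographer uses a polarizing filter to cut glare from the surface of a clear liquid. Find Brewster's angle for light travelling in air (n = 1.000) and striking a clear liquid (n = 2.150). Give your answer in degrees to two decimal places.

The reflected p-component vanishes when tan θ_B = n₂/n₁.
Brewster's condition: tan θ_B = n₂/n₁ = 2.150/1.000 = 2.1500.
θ_B = arctan(2.1500) = 65.06°.

θ_B ≈ 65.06°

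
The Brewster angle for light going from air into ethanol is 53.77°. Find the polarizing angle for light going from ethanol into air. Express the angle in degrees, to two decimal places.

Reversing the direction swaps n₁ and n₂, so tan θ_B' = 1/tan θ_B and θ_B' = 90° − θ_B.
Hence θ_B' = 90° − 53.77° = 36.23°.

θ_B' ≈ 36.23°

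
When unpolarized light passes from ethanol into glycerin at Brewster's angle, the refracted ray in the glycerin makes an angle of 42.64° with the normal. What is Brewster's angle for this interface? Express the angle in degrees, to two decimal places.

θ_B ≈ 47.36°

Since the reflected and refracted rays are at right angles at the polarizing angle, θ_B + θ_t = 90°.
So θ_B = 90° − θ_t = 90° − 42.64° = 47.36°.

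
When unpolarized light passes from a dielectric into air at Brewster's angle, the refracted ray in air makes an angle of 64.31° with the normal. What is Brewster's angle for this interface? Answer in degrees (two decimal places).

Since the reflected and refracted rays are at right angles at the polarizing angle, θ_B + θ_t = 90°.
So θ_B = 90° − θ_t = 90° − 64.31° = 25.69°.

θ_B ≈ 25.69°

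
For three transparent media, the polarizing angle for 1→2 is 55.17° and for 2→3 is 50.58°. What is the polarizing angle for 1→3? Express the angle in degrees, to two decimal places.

Each Brewster angle gives a ratio: n₂/n₁ = tan 55.17° = 1.4372, n₃/n₂ = tan 50.58° = 1.2166.
So n₃/n₁ = (n₂/n₁)(n₃/n₂) = 1.4372 × 1.2166 = 1.7484.
θ_B(1→3) = arctan(1.7484) = 60.23°.

θ_B ≈ 60.23°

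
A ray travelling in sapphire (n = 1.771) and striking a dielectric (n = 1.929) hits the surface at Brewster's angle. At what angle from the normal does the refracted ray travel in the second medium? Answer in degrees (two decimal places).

θ_t ≈ 42.55°

First find Brewster's angle: tan θ_B = 1.929/1.771 = 1.0892, giving θ_B = 47.45°.
Since θ_B + θ_t = 90° at Brewster incidence, θ_t = 90° − 47.45° = 42.55°.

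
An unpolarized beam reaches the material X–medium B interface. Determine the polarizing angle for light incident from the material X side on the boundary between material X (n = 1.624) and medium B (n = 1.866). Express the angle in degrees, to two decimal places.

At Brewster's angle the reflected and refracted rays are perpendicular, which with Snell's law gives tan θ_B = n₂/n₁.
Here n₂/n₁ = 1.866/1.624 = 1.1490, and Brewster's law gives tan θ_B = n₂/n₁.
θ_B = arctan(1.1490) = 48.97°.

θ_B ≈ 48.97°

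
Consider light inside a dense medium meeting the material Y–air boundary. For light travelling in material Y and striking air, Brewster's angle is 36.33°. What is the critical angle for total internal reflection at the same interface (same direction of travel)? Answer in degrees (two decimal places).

From Brewster, n₂/n₁ = tan θ_B = tan 36.33° = 0.7354.
Then sin θ_c = n₂/n₁ = 0.7354, so θ_c = arcsin 0.7354 = 47.34°.

θ_c ≈ 47.34°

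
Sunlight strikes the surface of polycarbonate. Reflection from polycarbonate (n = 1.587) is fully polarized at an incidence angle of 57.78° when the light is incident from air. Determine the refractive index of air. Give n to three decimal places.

Brewster's law: tan θ_B = n₂/n₁ (light incident in air, refracted into polycarbonate).
n₁ = n₂ / tan θ_B = 1.587 / tan 57.78° = 1.000.

n ≈ 1.000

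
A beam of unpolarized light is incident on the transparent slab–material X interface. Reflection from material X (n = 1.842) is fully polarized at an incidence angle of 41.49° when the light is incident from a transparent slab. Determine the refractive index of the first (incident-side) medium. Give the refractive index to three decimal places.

At Brewster's angle, tan θ_B = n₂/n₁ with n₁ on the incident side (a transparent slab) and n₂ on the transmitted side (material X).
n₁ = n₂ / tan θ_B = 1.842 / tan 41.49° = 2.083.

n ≈ 2.083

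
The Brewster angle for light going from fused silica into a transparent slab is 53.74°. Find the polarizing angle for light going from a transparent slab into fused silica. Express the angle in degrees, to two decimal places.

Reversing the direction swaps n₁ and n₂, so tan θ_B' = 1/tan θ_B and θ_B' = 90° − θ_B.
Hence θ_B' = 90° − 53.74° = 36.26°.

θ_B' ≈ 36.26°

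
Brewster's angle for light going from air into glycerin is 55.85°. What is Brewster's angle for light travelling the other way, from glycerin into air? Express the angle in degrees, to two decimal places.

Reversing the direction swaps n₁ and n₂, so tan θ_B' = 1/tan θ_B and θ_B' = 90° − θ_B.
Hence θ_B' = 90° − 55.85° = 34.15°.

θ_B' ≈ 34.15°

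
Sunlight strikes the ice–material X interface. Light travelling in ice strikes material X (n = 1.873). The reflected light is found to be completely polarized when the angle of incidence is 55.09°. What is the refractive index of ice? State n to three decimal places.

n ≈ 1.307

Brewster's law: tan θ_B = n₂/n₁ (light incident in ice, refracted into material X).
n₁ = n₂ / tan θ_B = 1.873 / tan 55.09° = 1.307.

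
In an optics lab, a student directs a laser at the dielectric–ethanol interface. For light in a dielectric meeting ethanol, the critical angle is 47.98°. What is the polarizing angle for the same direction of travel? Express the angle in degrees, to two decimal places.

θ_B ≈ 36.61°

sin θ_c = n₂/n₁, so n₂/n₁ = sin 47.98° = 0.7429.
Brewster: tan θ_B = n₂/n₁ = 0.7429.
θ_B = arctan(0.7429) = 36.61°.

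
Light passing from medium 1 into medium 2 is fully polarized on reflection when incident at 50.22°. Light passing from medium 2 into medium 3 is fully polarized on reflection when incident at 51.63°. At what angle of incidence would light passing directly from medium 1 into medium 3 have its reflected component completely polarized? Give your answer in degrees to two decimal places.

θ_B ≈ 56.61°

Each Brewster angle gives a ratio: n₂/n₁ = tan 50.22° = 1.2011, n₃/n₂ = tan 51.63° = 1.2630.
So n₃/n₁ = (n₂/n₁)(n₃/n₂) = 1.2011 × 1.2630 = 1.5170.
θ_B(1→3) = arctan(1.5170) = 56.61°.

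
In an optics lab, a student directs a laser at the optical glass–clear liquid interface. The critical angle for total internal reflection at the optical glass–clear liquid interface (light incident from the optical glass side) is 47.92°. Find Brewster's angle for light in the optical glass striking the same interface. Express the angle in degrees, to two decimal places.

At the critical angle sin θ_c = n₂/n₁, giving n₂/n₁ = sin 47.92° = 0.7422.
Then tan θ_B = n₂/n₁ = 0.7422, so θ_B = arctan 0.7422 = 36.58°.

θ_B ≈ 36.58°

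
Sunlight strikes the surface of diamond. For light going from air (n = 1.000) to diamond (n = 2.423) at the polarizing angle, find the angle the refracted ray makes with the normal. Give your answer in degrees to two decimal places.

tan θ_B = n₂/n₁ = 2.423/1.000 = 2.4230, so θ_B = 67.57°.
Since θ_B + θ_t = 90° at Brewster incidence, θ_t = 90° − 67.57° = 22.43°.

θ_t ≈ 22.43°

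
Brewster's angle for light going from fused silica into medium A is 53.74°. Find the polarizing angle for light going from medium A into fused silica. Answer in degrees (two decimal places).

θ_B' ≈ 36.26°

The two Brewster angles are complementary: θ_B' = 90° − θ_B = 90° − 53.74° = 36.26°.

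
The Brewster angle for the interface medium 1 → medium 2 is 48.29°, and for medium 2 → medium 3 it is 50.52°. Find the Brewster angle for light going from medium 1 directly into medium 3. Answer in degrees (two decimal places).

tan θ_B(1→2) = n₂/n₁ = tan 48.29° = 1.1220.
tan θ_B(2→3) = n₃/n₂ = tan 50.52° = 1.2140.
So n₃/n₁ = (n₂/n₁)(n₃/n₂) = 1.1220 × 1.2140 = 1.3620.
θ_B(1→3) = arctan(1.3620) = 53.71°.

θ_B ≈ 53.71°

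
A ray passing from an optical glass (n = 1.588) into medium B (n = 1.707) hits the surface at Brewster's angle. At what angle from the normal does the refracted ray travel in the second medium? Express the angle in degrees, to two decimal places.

First find Brewster's angle: tan θ_B = 1.707/1.588 = 1.0749, giving θ_B = 47.07°.
Since θ_B + θ_t = 90° at Brewster incidence, θ_t = 90° − 47.07° = 42.93°.

θ_t ≈ 42.93°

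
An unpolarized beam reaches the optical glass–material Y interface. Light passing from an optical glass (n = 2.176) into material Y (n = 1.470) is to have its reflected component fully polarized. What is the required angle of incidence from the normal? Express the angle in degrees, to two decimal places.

Brewster's condition: tan θ_B = n₂/n₁ = 1.470/2.176 = 0.6756.
So θ_B = arctan 0.6756 = 34.04°.

θ_B ≈ 34.04°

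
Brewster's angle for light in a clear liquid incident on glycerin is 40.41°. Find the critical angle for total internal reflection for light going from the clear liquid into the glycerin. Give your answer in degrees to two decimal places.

θ_c ≈ 58.36°

From Brewster, n₂/n₁ = tan θ_B = tan 40.41° = 0.8514.
Then sin θ_c = n₂/n₁ = 0.8514, so θ_c = arcsin 0.8514 = 58.36°.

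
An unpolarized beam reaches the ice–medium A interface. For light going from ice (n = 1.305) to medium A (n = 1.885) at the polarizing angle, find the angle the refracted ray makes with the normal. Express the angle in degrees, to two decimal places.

θ_t ≈ 34.70°

tan θ_B = n₂/n₁ = 1.885/1.305 = 1.4444, so θ_B = 55.30°.
At Brewster's angle the reflected and refracted rays are perpendicular, so θ_t = 90° − θ_B = 90° − 55.30° = 34.70°.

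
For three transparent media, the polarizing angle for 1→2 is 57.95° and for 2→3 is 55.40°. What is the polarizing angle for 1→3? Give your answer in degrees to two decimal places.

θ_B ≈ 66.64°

n₂/n₁ = tan 57.95° = 1.5972 and n₃/n₂ = tan 55.40° = 1.4496.
n₃/n₁ = 2.3153. Then tan θ_B(1→3) = n₃/n₁, so θ_B(1→3) = arctan(2.3153) = 66.64°.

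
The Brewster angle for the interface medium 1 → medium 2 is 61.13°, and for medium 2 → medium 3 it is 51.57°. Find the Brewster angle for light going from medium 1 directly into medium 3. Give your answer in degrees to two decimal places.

tan θ_B(1→2) = n₂/n₁ = tan 61.13° = 1.8137.
tan θ_B(2→3) = n₃/n₂ = tan 51.57° = 1.2603.
Multiplying, n₃/n₁ = 1.8137 × 1.2603 = 2.2859, and θ_B(1→3) = arctan 2.2859 = 66.37°.

θ_B ≈ 66.37°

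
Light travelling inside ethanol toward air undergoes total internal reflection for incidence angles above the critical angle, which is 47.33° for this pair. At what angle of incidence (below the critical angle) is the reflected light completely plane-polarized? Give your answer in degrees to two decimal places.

sin θ_c = n₂/n₁, so n₂/n₁ = sin 47.33° = 0.7353.
Brewster: tan θ_B = n₂/n₁ = 0.7353.
θ_B = arctan(0.7353) = 36.33°.

θ_B ≈ 36.33°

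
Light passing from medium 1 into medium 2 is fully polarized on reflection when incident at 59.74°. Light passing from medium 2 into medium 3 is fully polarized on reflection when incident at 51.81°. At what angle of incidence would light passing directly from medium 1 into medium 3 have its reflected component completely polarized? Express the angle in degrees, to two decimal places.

Each Brewster angle gives a ratio: n₂/n₁ = tan 59.74° = 1.7140, n₃/n₂ = tan 51.81° = 1.2712.
So n₃/n₁ = (n₂/n₁)(n₃/n₂) = 1.7140 × 1.2712 = 2.1789.
θ_B(1→3) = arctan(2.1789) = 65.35°.

θ_B ≈ 65.35°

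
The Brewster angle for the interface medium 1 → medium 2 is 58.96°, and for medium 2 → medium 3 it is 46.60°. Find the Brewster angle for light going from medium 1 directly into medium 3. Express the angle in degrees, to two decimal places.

θ_B ≈ 60.36°

Each Brewster angle gives a ratio: n₂/n₁ = tan 58.96° = 1.6617, n₃/n₂ = tan 46.60° = 1.0575.
So n₃/n₁ = (n₂/n₁)(n₃/n₂) = 1.6617 × 1.0575 = 1.7571.
θ_B(1→3) = arctan(1.7571) = 60.36°.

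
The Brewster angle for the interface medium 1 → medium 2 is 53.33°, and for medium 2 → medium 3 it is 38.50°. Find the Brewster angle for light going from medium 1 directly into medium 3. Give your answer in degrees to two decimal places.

tan θ_B(1→2) = n₂/n₁ = tan 53.33° = 1.3431.
tan θ_B(2→3) = n₃/n₂ = tan 38.50° = 0.7954.
So n₃/n₁ = (n₂/n₁)(n₃/n₂) = 1.3431 × 0.7954 = 1.0683.
θ_B(1→3) = arctan(1.0683) = 46.89°.

θ_B ≈ 46.89°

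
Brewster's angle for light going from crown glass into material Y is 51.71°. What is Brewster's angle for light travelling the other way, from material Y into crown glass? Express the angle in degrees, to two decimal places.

tan θ_B' = n₁/n₂ = 1/tan θ_B, so θ_B' = 90° − θ_B.
θ_B' = 90° − 51.71° = 38.29°.

θ_B' ≈ 38.29°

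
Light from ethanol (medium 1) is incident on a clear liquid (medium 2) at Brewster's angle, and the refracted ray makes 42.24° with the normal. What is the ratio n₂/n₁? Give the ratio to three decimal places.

At Brewster incidence θ_B = 90° − θ_t = 90° − 42.24° = 47.76°.
Then n₂/n₁ = tan θ_B = tan 47.76° = 1.101.

n₂/n₁ ≈ 1.101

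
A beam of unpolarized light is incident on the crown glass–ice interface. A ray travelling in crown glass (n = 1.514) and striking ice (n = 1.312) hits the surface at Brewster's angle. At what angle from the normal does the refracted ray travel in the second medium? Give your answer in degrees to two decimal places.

θ_B = arctan(n₂/n₁) = arctan(1.312/1.514) = 40.91°.
Since θ_B + θ_t = 90° at Brewster incidence, θ_t = 90° − 40.91° = 49.09°.

θ_t ≈ 49.09°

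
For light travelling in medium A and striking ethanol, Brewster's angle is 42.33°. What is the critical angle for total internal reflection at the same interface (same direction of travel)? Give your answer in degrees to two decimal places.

θ_c ≈ 65.63°

From Brewster, n₂/n₁ = tan θ_B = tan 42.33° = 0.9109.
Then sin θ_c = n₂/n₁ = 0.9109, so θ_c = arcsin 0.9109 = 65.63°.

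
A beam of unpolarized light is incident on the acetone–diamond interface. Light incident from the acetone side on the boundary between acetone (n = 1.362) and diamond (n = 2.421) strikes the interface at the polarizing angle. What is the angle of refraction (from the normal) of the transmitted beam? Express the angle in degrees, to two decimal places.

θ_t ≈ 29.36°

First find Brewster's angle: tan θ_B = 2.421/1.362 = 1.7775, giving θ_B = 60.64°.
The refracted ray is perpendicular to the reflected ray, so θ_t = 90° − θ_B = 29.36°.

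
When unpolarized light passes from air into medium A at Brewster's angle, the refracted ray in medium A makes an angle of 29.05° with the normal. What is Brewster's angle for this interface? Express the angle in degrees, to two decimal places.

Brewster's condition makes the reflected and refracted beams perpendicular: θ_B + θ_t = 90°.
θ_B = 90° − 29.05° = 60.95°.

θ_B ≈ 60.95°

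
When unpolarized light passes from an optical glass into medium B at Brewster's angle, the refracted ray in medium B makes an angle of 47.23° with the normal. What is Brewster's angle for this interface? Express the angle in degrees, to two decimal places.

Since the reflected and refracted rays are at right angles at the polarizing angle, θ_B + θ_t = 90°.
So θ_B = 90° − θ_t = 90° − 47.23° = 42.77°.

θ_B ≈ 42.77°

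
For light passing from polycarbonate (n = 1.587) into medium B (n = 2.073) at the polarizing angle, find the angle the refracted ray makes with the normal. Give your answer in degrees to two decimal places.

tan θ_B = n₂/n₁ = 2.073/1.587 = 1.3062, so θ_B = 52.56°.
Since θ_B + θ_t = 90° at Brewster incidence, θ_t = 90° − 52.56° = 37.44°.

θ_t ≈ 37.44°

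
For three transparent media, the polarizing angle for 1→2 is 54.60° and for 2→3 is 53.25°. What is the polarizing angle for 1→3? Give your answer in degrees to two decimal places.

n₂/n₁ = tan 54.60° = 1.4071 and n₃/n₂ = tan 53.25° = 1.3392.
So n₃/n₁ = (n₂/n₁)(n₃/n₂) = 1.4071 × 1.3392 = 1.8844.
θ_B(1→3) = arctan(1.8844) = 62.05°.

θ_B ≈ 62.05°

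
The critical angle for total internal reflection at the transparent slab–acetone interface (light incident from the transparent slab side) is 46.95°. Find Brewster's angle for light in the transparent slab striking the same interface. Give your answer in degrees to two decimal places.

θ_B ≈ 36.16°

sin θ_c = n₂/n₁, so n₂/n₁ = sin 46.95° = 0.7308.
Brewster: tan θ_B = n₂/n₁ = 0.7308.
θ_B = arctan(0.7308) = 36.16°.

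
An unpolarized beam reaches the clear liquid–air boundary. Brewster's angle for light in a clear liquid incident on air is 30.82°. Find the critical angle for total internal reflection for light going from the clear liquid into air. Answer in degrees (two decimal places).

θ_c ≈ 36.63°

From Brewster, n₂/n₁ = tan θ_B = tan 30.82° = 0.5966.
Then sin θ_c = n₂/n₁ = 0.5966, so θ_c = arcsin 0.5966 = 36.63°.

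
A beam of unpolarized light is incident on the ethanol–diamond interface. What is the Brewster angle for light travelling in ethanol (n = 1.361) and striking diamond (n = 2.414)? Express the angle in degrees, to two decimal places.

Here n₂/n₁ = 2.414/1.361 = 1.7737, and Brewster's law gives tan θ_B = n₂/n₁.
So θ_B = arctan 1.7737 = 60.59°.

θ_B ≈ 60.59°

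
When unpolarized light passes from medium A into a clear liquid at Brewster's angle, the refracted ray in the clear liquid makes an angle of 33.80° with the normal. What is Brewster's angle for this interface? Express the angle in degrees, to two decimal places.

θ_B ≈ 56.20°

Brewster's condition makes the reflected and refracted beams perpendicular: θ_B + θ_t = 90°.
So θ_B = 90° − θ_t = 90° − 33.80° = 56.20°.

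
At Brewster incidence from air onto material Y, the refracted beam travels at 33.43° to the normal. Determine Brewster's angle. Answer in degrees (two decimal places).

Since the reflected and refracted rays are at right angles at the polarizing angle, θ_B + θ_t = 90°.
θ_B = 90° − 33.43° = 56.57°.

θ_B ≈ 56.57°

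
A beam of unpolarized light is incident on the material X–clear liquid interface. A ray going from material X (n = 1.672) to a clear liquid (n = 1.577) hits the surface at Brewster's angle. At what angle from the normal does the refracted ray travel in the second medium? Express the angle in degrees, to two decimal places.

θ_B = arctan(n₂/n₁) = arctan(1.577/1.672) = 43.33°.
The refracted ray is perpendicular to the reflected ray, so θ_t = 90° − θ_B = 46.67°.

θ_t ≈ 46.67°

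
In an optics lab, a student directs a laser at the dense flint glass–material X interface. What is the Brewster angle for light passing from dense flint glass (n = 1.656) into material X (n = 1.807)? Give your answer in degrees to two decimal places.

tan θ_B = n₂/n₁ = 1.807/1.656 = 1.0912.
θ_B = arctan(1.0912) = 47.50°.

θ_B ≈ 47.50°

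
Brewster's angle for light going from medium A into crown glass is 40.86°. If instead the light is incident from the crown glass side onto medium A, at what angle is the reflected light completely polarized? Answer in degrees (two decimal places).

θ_B' ≈ 49.14°

The two Brewster angles are complementary: θ_B' = 90° − θ_B = 90° − 40.86° = 49.14°.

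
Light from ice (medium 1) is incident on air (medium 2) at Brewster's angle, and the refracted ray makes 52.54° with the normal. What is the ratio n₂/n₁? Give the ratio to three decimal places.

n₂/n₁ ≈ 0.766

At Brewster incidence θ_B = 90° − θ_t = 90° − 52.54° = 37.46°.
tan θ_B = n₂/n₁, so n₂/n₁ = tan 37.46° = 0.766.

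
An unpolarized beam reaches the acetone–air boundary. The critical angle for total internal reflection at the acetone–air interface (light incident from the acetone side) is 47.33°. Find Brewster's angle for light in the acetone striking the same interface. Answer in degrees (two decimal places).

sin θ_c = n₂/n₁, so n₂/n₁ = sin 47.33° = 0.7353.
Brewster: tan θ_B = n₂/n₁ = 0.7353.
θ_B = arctan(0.7353) = 36.33°.

θ_B ≈ 36.33°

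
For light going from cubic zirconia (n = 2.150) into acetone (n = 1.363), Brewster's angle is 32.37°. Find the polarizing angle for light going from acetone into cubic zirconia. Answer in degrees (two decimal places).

The two Brewster angles are complementary: θ_B' = 90° − θ_B = 90° − 32.37° = 57.63°.

θ_B' ≈ 57.63°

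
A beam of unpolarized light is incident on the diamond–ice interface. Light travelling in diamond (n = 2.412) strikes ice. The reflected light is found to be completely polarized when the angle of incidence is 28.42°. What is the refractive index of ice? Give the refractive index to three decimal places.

Brewster's law: tan θ_B = n₂/n₁ (light incident in diamond, refracted into ice).
n₂ = n₁ tan θ_B = 2.412 × tan 28.42° = 1.305.

n ≈ 1.305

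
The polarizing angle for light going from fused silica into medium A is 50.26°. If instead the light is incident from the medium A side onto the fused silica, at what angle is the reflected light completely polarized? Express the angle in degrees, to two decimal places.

The two Brewster angles are complementary: θ_B' = 90° − θ_B = 90° − 50.26° = 39.74°.

θ_B' ≈ 39.74°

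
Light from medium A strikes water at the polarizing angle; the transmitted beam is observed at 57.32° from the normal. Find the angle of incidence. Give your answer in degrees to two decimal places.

θ_B ≈ 32.68°

Brewster's condition makes the reflected and refracted beams perpendicular: θ_B + θ_t = 90°.
So θ_B = 90° − θ_t = 90° − 57.32° = 32.68°.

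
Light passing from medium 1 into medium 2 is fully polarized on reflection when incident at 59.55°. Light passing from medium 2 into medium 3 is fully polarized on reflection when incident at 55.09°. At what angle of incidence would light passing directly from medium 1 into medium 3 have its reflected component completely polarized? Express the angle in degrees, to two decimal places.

Each Brewster angle gives a ratio: n₂/n₁ = tan 59.55° = 1.7011, n₃/n₂ = tan 55.09° = 1.4329.
n₃/n₁ = 2.4375. Then tan θ_B(1→3) = n₃/n₁, so θ_B(1→3) = arctan(2.4375) = 67.69°.

θ_B ≈ 67.69°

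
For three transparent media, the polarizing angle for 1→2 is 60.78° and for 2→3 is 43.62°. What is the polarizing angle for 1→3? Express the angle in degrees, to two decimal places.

Each Brewster angle gives a ratio: n₂/n₁ = tan 60.78° = 1.7878, n₃/n₂ = tan 43.62° = 0.9530.
So n₃/n₁ = (n₂/n₁)(n₃/n₂) = 1.7878 × 0.9530 = 1.7037.
θ_B(1→3) = arctan(1.7037) = 59.59°.

θ_B ≈ 59.59°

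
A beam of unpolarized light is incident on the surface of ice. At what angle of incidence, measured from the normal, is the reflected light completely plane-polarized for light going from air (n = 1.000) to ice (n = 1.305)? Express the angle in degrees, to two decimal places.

Brewster's condition: tan θ_B = n₂/n₁ = 1.305/1.000 = 1.3050.
So θ_B = arctan 1.3050 = 52.54°.

θ_B ≈ 52.54°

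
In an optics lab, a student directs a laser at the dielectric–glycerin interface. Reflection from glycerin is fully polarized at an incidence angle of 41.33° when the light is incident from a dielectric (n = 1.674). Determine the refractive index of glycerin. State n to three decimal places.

Brewster's law: tan θ_B = n₂/n₁ (light incident in a dielectric, refracted into glycerin).
n₂ = n₁ tan θ_B = 1.674 × tan 41.33° = 1.472.

n ≈ 1.472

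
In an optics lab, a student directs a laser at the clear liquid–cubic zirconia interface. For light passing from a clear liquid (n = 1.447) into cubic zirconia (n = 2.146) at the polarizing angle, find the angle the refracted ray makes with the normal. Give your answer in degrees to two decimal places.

θ_t ≈ 33.99°

θ_B = arctan(n₂/n₁) = arctan(2.146/1.447) = 56.01°.
At Brewster's angle the reflected and refracted rays are perpendicular, so θ_t = 90° − θ_B = 90° − 56.01° = 33.99°.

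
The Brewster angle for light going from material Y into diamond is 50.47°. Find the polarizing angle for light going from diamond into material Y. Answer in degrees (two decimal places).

θ_B' ≈ 39.53°

The two Brewster angles are complementary: θ_B' = 90° − θ_B = 90° − 50.47° = 39.53°.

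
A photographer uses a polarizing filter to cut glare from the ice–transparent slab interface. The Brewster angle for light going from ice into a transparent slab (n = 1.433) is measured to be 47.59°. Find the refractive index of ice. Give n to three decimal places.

Full polarization of the reflected beam means tan θ_B = n₂/n₁, where n₁ is the incident medium (ice).
n₁ = n₂ / tan θ_B = 1.433 / tan 47.59° = 1.309.

n ≈ 1.309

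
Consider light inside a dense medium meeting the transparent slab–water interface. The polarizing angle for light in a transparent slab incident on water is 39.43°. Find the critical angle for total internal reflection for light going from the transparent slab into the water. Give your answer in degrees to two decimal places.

θ_c ≈ 55.31°

From Brewster, n₂/n₁ = tan θ_B = tan 39.43° = 0.8223.
Then sin θ_c = n₂/n₁ = 0.8223, so θ_c = arcsin 0.8223 = 55.31°.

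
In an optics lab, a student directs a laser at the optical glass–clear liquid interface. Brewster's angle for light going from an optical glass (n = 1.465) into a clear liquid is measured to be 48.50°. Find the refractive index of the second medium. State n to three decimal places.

At Brewster's angle, tan θ_B = n₂/n₁ with n₁ on the incident side (an optical glass) and n₂ on the transmitted side (a clear liquid).
n₂ = n₁ tan θ_B = 1.465 × tan 48.50° = 1.656.

n ≈ 1.656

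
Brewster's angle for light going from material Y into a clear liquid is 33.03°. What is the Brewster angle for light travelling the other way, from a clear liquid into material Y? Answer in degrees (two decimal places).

θ_B' ≈ 56.97°

Reversing the direction swaps n₁ and n₂, so tan θ_B' = 1/tan θ_B and θ_B' = 90° − θ_B.
Hence θ_B' = 90° − 33.03° = 56.97°.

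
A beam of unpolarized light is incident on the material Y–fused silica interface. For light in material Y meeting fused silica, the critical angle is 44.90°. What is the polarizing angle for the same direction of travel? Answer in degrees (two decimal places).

sin θ_c = n₂/n₁, so n₂/n₁ = sin 44.90° = 0.7059.
Brewster: tan θ_B = n₂/n₁ = 0.7059.
θ_B = arctan(0.7059) = 35.22°.

θ_B ≈ 35.22°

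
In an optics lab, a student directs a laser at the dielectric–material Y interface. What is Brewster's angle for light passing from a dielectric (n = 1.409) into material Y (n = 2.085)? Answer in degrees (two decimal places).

tan θ_B = n₂/n₁ = 2.085/1.409 = 1.4798.
So θ_B = arctan 1.4798 = 55.95°.

θ_B ≈ 55.95°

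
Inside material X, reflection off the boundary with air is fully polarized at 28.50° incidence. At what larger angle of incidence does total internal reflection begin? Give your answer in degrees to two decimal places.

n₂/n₁ = tan 28.50° = 0.5430; the critical angle satisfies sin θ_c = n₂/n₁.
θ_c = arcsin(0.5430) = 32.89°.

θ_c ≈ 32.89°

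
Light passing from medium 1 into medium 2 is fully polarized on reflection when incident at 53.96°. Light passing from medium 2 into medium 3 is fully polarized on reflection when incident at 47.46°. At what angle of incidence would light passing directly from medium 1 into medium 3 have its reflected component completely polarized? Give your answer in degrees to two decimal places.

n₂/n₁ = tan 53.96° = 1.3744 and n₃/n₂ = tan 47.46° = 1.0898.
Multiplying, n₃/n₁ = 1.3744 × 1.0898 = 1.4978, and θ_B(1→3) = arctan 1.4978 = 56.27°.

θ_B ≈ 56.27°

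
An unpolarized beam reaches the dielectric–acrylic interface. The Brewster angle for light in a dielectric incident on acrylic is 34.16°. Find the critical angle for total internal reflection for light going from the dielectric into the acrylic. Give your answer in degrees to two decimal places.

θ_c ≈ 42.73°

tan θ_B = n₂/n₁ = tan 34.16° = 0.6786.
Total internal reflection: sin θ_c = n₂/n₁ = 0.6786.
θ_c = arcsin(0.6786) = 42.73°.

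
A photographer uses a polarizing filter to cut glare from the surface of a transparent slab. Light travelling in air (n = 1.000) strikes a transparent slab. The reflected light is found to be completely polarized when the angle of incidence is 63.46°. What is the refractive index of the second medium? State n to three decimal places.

At Brewster's angle, tan θ_B = n₂/n₁ with n₁ on the incident side (air) and n₂ on the transmitted side (a transparent slab).
n₂ = n₁ tan θ_B = 1.000 × tan 63.46° = 2.002.

n ≈ 2.002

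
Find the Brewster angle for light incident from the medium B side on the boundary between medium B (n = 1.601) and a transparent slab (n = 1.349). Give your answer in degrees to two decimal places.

tan θ_B = n₂/n₁ = 1.349/1.601 = 0.8426. Taking the arctangent, θ_B = 40.12°.

θ_B ≈ 40.12°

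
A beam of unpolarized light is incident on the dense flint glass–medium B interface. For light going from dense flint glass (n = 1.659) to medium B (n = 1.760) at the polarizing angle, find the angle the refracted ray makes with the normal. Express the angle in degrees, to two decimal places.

θ_t ≈ 43.31°

θ_B = arctan(n₂/n₁) = arctan(1.760/1.659) = 46.69°.
Since θ_B + θ_t = 90° at Brewster incidence, θ_t = 90° − 46.69° = 43.31°.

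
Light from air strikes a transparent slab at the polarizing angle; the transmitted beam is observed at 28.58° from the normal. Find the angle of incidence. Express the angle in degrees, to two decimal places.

θ_B ≈ 61.42°

At Brewster's angle the reflected and refracted rays are perpendicular, so θ_B + θ_t = 90°.
So θ_B = 90° − θ_t = 90° − 28.58° = 61.42°.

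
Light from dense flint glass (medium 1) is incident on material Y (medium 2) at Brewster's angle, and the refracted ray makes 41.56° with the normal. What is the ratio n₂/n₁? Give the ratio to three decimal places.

n₂/n₁ ≈ 1.128

At Brewster incidence θ_B = 90° − θ_t = 90° − 41.56° = 48.44°.
tan θ_B = n₂/n₁, so n₂/n₁ = tan 48.44° = 1.128.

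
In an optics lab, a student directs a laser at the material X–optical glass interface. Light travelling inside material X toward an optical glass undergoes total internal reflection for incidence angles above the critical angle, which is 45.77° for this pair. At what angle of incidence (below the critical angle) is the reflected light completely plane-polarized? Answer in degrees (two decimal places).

θ_B ≈ 35.62°

sin θ_c = n₂/n₁, so n₂/n₁ = sin 45.77° = 0.7165.
Brewster: tan θ_B = n₂/n₁ = 0.7165.
θ_B = arctan(0.7165) = 35.62°.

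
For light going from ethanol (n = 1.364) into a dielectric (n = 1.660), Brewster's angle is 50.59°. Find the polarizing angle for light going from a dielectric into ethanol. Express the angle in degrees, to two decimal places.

θ_B' ≈ 39.41°

Reversing the direction swaps n₁ and n₂, so tan θ_B' = 1/tan θ_B and θ_B' = 90° − θ_B.
Hence θ_B' = 90° − 50.59° = 39.41°.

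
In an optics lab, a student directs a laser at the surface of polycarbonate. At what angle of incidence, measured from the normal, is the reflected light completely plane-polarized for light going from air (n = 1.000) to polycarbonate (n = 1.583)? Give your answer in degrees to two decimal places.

tan θ_B = n₂/n₁ = 1.583/1.000 = 1.5830.
So θ_B = arctan 1.5830 = 57.72°.

θ_B ≈ 57.72°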